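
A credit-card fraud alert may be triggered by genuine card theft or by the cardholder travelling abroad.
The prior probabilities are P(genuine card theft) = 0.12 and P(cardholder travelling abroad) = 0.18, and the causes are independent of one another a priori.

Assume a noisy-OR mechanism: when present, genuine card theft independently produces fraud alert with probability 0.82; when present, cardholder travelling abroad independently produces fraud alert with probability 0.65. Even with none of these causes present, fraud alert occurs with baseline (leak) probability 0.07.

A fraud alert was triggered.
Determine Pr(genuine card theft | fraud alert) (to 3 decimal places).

Under noisy-OR, P(fraud alert | causes) = 1 − (1−0.07)·∏(1−qᵢ) over the active causes.
Numerator (weight on configurations with genuine card theft): 0.081928 + 0.020334 = 0.102262
The normalizing constant is 0.07·0.88·0.82 + 0.6745·0.88·0.18 + 0.8326·0.12·0.82 + 0.94141·0.12·0.18 = 0.259615
P(genuine card theft | fraud alert) = 0.102262/0.259615 ≈ 0.394

Pr(genuine card theft | fraud alert) ≈ 0.394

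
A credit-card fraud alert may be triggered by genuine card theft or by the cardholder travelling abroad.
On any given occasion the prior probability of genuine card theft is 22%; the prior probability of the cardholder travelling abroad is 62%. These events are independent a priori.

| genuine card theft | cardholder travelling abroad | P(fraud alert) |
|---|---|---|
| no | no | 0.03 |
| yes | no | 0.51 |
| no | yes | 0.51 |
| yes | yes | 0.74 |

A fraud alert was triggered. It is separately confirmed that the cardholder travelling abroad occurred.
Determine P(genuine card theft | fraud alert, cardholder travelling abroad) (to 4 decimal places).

P(genuine card theft | fraud alert, cardholder travelling abroad) ≈ 0.2904

For the numerator, keep only genuine card theft=true terms: 0.74·0.22 = 0.162800
The normalizing constant is 0.51·0.78 + 0.74·0.22 = 0.560600
P(genuine card theft | fraud alert, cardholder travelling abroad) = 0.162800/0.560600 ≈ 0.2904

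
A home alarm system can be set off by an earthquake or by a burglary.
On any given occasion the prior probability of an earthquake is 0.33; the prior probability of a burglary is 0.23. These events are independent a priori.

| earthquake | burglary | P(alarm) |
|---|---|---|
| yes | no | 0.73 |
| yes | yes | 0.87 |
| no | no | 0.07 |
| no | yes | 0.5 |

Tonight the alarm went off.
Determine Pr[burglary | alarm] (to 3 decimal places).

Enumerate the 4 (earthquake, burglary) configurations and weight by the priors:
  P(alarm) = 0.07·0.67·0.77 + 0.5·0.67·0.23 + 0.73·0.33·0.77 + 0.87·0.33·0.23
        = 0.036113 + 0.077050 + 0.185493 + 0.066033 = 0.364689
Keeping only the burglary-present terms gives 0.143083, so
  P(burglary | alarm) = 0.143083 / 0.364689 ≈ 0.392

Pr[burglary | alarm] ≈ 0.392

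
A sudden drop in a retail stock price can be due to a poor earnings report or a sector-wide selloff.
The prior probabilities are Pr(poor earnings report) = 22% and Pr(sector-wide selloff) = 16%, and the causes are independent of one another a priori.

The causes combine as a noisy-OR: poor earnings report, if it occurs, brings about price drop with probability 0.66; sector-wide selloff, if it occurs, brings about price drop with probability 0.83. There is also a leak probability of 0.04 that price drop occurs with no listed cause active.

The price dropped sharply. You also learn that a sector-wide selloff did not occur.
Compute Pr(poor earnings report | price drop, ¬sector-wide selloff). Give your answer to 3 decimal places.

Pr(poor earnings report | price drop, ¬sector-wide selloff) ≈ 0.826

Under noisy-OR, P(price drop | causes) = 1 − (1−0.04)·∏(1−qᵢ) over the active causes.
P(price drop | ¬sector-wide selloff) = 0.04*0.78 + 0.6736*0.22 = 0.031200 + 0.148192 = 0.179392
Of this, 0.148192 comes from 0.6736*0.22 (the poor earnings report=true cases).
P(poor earnings report | price drop, ¬sector-wide selloff) = 0.148192 / 0.179392 ≈ 0.826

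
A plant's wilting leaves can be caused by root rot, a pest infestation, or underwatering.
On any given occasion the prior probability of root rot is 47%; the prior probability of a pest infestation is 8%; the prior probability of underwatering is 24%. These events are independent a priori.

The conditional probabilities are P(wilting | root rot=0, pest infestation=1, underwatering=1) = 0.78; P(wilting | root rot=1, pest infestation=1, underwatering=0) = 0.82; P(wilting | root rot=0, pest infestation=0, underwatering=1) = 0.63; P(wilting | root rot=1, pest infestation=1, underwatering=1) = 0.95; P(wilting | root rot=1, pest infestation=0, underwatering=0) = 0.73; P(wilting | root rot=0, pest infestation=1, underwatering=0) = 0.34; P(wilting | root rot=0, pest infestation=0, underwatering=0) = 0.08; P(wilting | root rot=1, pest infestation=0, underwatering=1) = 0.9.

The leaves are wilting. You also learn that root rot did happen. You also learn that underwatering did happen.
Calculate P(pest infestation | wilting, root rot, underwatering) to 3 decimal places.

For the numerator, keep only pest infestation=true terms: 0.95*0.08 = 0.076000
Denominator P(wilting | root rot, underwatering): 0.9*0.92 + 0.95*0.08 = 0.904000
P(pest infestation | wilting, root rot, underwatering) = 0.076000/0.904000 ≈ 0.084

P(pest infestation | wilting, root rot, underwatering) ≈ 0.084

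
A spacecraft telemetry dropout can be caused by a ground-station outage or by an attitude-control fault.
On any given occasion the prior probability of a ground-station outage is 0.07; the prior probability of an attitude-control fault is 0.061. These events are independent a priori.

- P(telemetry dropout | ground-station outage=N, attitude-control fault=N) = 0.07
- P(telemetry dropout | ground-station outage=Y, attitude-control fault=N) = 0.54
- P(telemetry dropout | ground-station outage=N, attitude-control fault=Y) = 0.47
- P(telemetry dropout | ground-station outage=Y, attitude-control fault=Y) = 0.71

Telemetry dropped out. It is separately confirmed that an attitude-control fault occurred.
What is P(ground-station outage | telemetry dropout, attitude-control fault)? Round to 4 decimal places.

Weight on ground-station outage=true, given the evidence: 0.71·0.07 = 0.049700
Denominator P(telemetry dropout | attitude-control fault): 0.47·0.93 + 0.71·0.07 = 0.486800
Posterior = 0.049700 / 0.486800 ≈ 0.1021

P(ground-station outage | telemetry dropout, attitude-control fault) ≈ 0.1021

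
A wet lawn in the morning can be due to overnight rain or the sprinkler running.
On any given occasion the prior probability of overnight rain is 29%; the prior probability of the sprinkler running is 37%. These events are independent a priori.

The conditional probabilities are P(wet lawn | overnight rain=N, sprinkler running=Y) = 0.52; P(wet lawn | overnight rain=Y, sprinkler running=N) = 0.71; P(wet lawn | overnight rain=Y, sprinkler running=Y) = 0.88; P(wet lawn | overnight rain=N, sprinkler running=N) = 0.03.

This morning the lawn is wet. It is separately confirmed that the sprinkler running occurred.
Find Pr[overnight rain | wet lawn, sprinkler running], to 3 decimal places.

For the numerator, keep only overnight rain=true terms: 0.88·0.29 = 0.255200
Normalizer over all consistent configurations: 0.52·0.71 + 0.88·0.29 = 0.624400
P(overnight rain | wet lawn, sprinkler running) = 0.255200/0.624400 ≈ 0.409

Pr[overnight rain | wet lawn, sprinkler running] ≈ 0.409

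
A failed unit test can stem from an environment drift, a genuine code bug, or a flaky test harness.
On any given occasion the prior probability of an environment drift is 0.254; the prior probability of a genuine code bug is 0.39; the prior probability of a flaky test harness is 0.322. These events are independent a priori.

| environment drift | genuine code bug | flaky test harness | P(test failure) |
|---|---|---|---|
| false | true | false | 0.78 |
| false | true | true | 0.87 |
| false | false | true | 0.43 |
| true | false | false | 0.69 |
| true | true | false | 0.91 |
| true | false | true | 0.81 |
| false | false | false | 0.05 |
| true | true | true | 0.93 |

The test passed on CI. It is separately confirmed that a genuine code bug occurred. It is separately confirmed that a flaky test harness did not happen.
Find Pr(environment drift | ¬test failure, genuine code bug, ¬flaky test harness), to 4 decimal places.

Pr(environment drift | ¬test failure, genuine code bug, ¬flaky test harness) ≈ 0.1223

Numerator (weight on configurations with environment drift): 0.09×0.254 = 0.022860
The normalizing constant is 0.22×0.746 + 0.09×0.254 = 0.186980
P(environment drift | ¬test failure, genuine code bug, ¬flaky test harness) = 0.022860/0.186980 ≈ 0.1223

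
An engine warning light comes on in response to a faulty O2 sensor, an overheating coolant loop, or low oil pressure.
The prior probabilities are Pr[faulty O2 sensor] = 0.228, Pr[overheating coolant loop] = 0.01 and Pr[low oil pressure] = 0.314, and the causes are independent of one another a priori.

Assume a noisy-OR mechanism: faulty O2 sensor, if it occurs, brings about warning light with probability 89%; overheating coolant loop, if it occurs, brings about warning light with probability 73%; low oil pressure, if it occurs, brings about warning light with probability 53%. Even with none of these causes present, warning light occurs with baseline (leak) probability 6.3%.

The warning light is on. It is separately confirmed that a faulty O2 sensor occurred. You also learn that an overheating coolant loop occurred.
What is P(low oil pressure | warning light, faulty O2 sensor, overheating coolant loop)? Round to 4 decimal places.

P(low oil pressure | warning light, faulty O2 sensor, overheating coolant loop) ≈ 0.3173

Under noisy-OR, P(warning light | causes) = 1 − (1−0.063)·∏(1−qᵢ) over the active causes.
By total probability over both values of low oil pressure:
  P(warning light | faulty O2 sensor, overheating coolant loop) = 0.972171×0.686 + 0.98692×0.314
        = 0.666909 + 0.309893 = 0.976802
Configurations with low oil pressure contribute 0.309893, so
  P(low oil pressure | warning light, faulty O2 sensor, overheating coolant loop) = 0.309893 / 0.976802 ≈ 0.3173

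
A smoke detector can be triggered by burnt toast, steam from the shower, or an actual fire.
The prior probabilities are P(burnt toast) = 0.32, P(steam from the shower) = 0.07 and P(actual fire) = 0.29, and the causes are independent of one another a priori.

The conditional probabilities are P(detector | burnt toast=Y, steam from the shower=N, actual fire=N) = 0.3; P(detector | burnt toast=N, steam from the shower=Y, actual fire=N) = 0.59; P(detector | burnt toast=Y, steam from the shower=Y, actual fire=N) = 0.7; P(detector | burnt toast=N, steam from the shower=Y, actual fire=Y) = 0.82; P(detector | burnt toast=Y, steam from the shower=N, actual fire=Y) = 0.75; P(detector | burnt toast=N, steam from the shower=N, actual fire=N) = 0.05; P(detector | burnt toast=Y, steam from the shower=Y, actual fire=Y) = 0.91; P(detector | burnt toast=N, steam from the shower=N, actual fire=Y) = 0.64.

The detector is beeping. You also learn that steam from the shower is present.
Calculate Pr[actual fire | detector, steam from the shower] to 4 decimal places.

Enumerate the 4 (burnt toast, actual fire) configurations and weight by the priors:
  P(detector | steam from the shower) = 0.59*0.68*0.71 + 0.82*0.68*0.29 + 0.7*0.32*0.71 + 0.91*0.32*0.29
        = 0.284852 + 0.161704 + 0.159040 + 0.084448 = 0.690044
Configurations with actual fire contribute 0.246152, so
  P(actual fire | detector, steam from the shower) = 0.246152 / 0.690044 ≈ 0.3567

Pr[actual fire | detector, steam from the shower] ≈ 0.3567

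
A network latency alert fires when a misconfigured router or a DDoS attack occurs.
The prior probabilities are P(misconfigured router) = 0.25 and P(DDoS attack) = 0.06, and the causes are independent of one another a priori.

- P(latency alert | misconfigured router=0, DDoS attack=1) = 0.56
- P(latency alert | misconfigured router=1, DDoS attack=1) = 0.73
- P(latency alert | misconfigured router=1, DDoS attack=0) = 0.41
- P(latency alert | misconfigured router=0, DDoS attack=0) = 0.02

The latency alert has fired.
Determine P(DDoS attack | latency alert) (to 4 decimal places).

P(DDoS attack | latency alert) ≈ 0.2466

Enumerate the 4 (misconfigured router, DDoS attack) configurations and weight by the priors:
  P(latency alert) = 0.02*0.75*0.94 + 0.56*0.75*0.06 + 0.41*0.25*0.94 + 0.73*0.25*0.06
        = 0.014100 + 0.025200 + 0.096350 + 0.010950 = 0.146600
Configurations with DDoS attack contribute 0.036150, so
  P(DDoS attack | latency alert) = 0.036150 / 0.146600 ≈ 0.2466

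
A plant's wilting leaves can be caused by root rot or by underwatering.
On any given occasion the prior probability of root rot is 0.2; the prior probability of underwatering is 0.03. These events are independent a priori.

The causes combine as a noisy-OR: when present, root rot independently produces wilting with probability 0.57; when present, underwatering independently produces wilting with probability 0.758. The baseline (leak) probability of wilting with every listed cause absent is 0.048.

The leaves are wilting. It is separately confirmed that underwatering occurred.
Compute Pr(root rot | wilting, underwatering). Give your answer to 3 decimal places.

Pr(root rot | wilting, underwatering) ≈ 0.226

Under noisy-OR, P(wilting | causes) = 1 − (1−0.048)·∏(1−qᵢ) over the active causes.
P(wilting | underwatering) = 0.769616*0.8 + 0.900935*0.2 = 0.615693 + 0.180187 = 0.795880
The root rot-present share is 0.900935*0.2 = 0.180187.
P(root rot | wilting, underwatering) = 0.180187 / 0.795880 ≈ 0.226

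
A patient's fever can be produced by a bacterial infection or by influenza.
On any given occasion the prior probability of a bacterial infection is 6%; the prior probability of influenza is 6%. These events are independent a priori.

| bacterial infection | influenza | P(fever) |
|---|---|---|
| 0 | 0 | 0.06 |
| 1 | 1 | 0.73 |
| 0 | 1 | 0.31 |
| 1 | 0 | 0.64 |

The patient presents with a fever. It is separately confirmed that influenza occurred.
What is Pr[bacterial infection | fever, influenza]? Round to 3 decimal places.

Pr[bacterial infection | fever, influenza] ≈ 0.131

P(fever | influenza) = 0.31×0.94 + 0.73×0.06 = 0.291400 + 0.043800 = 0.335200
The bacterial infection-present share is 0.73×0.06 = 0.043800.
So P(bacterial infection | fever, influenza) = 0.043800/0.335200 ≈ 0.131.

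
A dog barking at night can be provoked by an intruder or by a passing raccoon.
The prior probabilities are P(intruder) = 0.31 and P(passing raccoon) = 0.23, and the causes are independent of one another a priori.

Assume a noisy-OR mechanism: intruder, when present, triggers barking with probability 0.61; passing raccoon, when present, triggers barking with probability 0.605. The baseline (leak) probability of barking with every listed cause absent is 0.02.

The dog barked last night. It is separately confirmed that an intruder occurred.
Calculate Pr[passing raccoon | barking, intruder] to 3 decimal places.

Pr[passing raccoon | barking, intruder] ≈ 0.291

Under noisy-OR, P(barking | causes) = 1 − (1−0.02)·∏(1−qᵢ) over the active causes.
P(barking | intruder) = 0.6178·0.77 + 0.849031·0.23 = 0.475706 + 0.195277 = 0.670983
Of this, 0.195277 comes from 0.849031·0.23 (the passing raccoon=true cases).
Hence the posterior is 0.195277/0.670983 ≈ 0.291.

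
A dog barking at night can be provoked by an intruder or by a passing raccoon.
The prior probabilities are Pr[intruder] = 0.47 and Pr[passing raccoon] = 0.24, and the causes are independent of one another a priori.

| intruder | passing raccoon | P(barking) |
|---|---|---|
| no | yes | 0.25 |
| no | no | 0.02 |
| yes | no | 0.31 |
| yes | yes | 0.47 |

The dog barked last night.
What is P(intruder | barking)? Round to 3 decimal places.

P(intruder | barking) ≈ 0.804

For the numerator, keep only intruder=true terms: 0.110732 + 0.053016 = 0.163748
Normalizer over all consistent configurations: 0.02·0.53·0.76 + 0.25·0.53·0.24 + 0.31·0.47·0.76 + 0.47·0.47·0.24 = 0.203604
P(intruder | barking) = 0.163748/0.203604 ≈ 0.804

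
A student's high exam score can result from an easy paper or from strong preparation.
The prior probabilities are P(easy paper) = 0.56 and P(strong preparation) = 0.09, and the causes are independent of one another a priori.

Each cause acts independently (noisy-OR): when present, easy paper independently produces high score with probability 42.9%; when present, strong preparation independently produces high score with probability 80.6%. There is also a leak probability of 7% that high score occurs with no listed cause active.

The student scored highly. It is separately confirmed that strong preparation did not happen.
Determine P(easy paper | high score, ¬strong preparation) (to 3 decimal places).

Under noisy-OR, P(high score | causes) = 1 − (1−0.07)·∏(1−qᵢ) over the active causes.
Weight on easy paper=true, given the evidence: 0.46897×0.56 = 0.262623
Denominator P(high score | ¬strong preparation): 0.07×0.44 + 0.46897×0.56 = 0.293423
P(easy paper | high score, ¬strong preparation) = 0.262623/0.293423 ≈ 0.895

P(easy paper | high score, ¬strong preparation) ≈ 0.895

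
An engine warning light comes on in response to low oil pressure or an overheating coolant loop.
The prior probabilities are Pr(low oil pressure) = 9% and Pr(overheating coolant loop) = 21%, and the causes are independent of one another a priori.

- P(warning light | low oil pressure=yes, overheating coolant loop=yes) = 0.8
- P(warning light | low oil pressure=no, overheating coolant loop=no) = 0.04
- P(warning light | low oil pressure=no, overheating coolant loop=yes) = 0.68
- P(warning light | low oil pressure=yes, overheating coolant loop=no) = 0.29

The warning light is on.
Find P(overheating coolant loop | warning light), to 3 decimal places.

By total probability over the 4 (low oil pressure, overheating coolant loop) configurations:
  P(warning light) = 0.04×0.91×0.79 + 0.68×0.91×0.21 + 0.29×0.09×0.79 + 0.8×0.09×0.21
        = 0.028756 + 0.129948 + 0.020619 + 0.015120 = 0.194443
The terms with overheating coolant loop present sum to 0.145068, so
  P(overheating coolant loop | warning light) = 0.145068 / 0.194443 ≈ 0.746

P(overheating coolant loop | warning light) ≈ 0.746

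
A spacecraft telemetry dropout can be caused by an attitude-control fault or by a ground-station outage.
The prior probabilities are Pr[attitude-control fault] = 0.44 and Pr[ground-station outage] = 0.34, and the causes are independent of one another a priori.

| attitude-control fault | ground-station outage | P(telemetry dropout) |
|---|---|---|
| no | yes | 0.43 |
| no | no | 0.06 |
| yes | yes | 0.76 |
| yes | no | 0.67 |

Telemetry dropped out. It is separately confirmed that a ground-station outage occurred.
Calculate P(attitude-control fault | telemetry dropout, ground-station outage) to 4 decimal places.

P(attitude-control fault | telemetry dropout, ground-station outage) ≈ 0.5814

Weight on attitude-control fault=true, given the evidence: 0.76*0.44 = 0.334400
Normalizer over all consistent configurations: 0.43*0.56 + 0.76*0.44 = 0.575200
Posterior = 0.334400 / 0.575200 ≈ 0.5814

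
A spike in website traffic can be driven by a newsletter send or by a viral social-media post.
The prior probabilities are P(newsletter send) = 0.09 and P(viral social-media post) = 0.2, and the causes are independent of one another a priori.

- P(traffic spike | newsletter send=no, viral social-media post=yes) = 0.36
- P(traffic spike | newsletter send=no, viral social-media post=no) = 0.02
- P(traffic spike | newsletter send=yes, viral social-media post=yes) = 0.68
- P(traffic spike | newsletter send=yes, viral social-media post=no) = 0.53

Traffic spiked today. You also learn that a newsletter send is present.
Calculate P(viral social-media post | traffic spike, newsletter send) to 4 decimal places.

By total probability over both values of viral social-media post:
  P(traffic spike | newsletter send) = 0.53·0.8 + 0.68·0.2
        = 0.424000 + 0.136000 = 0.560000
Configurations with viral social-media post contribute 0.136000, so
  P(viral social-media post | traffic spike, newsletter send) = 0.136000 / 0.560000 ≈ 0.2429

P(viral social-media post | traffic spike, newsletter send) ≈ 0.2429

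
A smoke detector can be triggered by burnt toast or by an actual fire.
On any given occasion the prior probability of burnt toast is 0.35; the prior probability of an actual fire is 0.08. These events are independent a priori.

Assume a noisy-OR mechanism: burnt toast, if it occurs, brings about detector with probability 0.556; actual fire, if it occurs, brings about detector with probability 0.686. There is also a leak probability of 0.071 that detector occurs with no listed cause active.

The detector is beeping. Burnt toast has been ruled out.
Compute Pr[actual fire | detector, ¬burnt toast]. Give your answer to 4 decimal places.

Under noisy-OR, P(detector | causes) = 1 − (1−0.071)·∏(1−qᵢ) over the active causes.
P(detector | ¬burnt toast) = 0.071·0.92 + 0.708294·0.08 = 0.065320 + 0.056664 = 0.121984
The actual fire-present share is 0.708294·0.08 = 0.056664.
So P(actual fire | detector, ¬burnt toast) = 0.056664/0.121984 ≈ 0.4645.

Pr[actual fire | detector, ¬burnt toast] ≈ 0.4645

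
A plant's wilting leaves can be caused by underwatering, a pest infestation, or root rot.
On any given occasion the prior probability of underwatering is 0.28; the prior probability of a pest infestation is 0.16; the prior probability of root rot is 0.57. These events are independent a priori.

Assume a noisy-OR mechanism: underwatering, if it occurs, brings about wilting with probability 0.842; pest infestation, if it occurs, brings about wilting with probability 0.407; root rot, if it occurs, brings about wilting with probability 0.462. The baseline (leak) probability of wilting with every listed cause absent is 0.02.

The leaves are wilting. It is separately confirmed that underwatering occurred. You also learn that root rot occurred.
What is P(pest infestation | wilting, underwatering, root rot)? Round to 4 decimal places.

P(pest infestation | wilting, underwatering, root rot) ≈ 0.1649

Under noisy-OR, P(wilting | causes) = 1 − (1−0.02)·∏(1−qᵢ) over the active causes.
P(wilting | underwatering, root rot) = 0.916696*0.84 + 0.950601*0.16 = 0.770025 + 0.152096 = 0.922121
The pest infestation-present share is 0.950601*0.16 = 0.152096.
Hence the posterior is 0.152096/0.922121 ≈ 0.1649.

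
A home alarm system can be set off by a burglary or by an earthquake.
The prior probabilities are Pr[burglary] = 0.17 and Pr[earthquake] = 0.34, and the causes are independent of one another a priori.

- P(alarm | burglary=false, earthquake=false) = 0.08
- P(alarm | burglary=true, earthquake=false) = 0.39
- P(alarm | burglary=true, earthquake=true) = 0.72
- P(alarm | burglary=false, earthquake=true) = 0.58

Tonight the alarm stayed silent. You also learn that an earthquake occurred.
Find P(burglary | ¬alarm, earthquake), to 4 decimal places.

Numerator (weight on configurations with burglary): 0.28*0.17 = 0.047600
Denominator P(¬alarm | earthquake): 0.42*0.83 + 0.28*0.17 = 0.396200
P(burglary | ¬alarm, earthquake) = 0.047600/0.396200 ≈ 0.1201

P(burglary | ¬alarm, earthquake) ≈ 0.1201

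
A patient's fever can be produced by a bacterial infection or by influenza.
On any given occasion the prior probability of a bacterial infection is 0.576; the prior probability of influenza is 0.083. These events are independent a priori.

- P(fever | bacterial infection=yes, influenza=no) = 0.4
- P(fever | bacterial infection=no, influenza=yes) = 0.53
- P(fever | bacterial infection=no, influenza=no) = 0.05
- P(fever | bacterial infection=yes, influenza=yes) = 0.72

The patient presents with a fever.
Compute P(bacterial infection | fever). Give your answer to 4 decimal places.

P(bacterial infection | fever) ≈ 0.8658

Enumerate the 4 (bacterial infection, influenza) configurations and weight by the priors:
  P(fever) = 0.05*0.424*0.917 + 0.53*0.424*0.083 + 0.4*0.576*0.917 + 0.72*0.576*0.083
        = 0.019440 + 0.018652 + 0.211277 + 0.034422 = 0.283791
The terms with bacterial infection present sum to 0.245699, so
  P(bacterial infection | fever) = 0.245699 / 0.283791 ≈ 0.8658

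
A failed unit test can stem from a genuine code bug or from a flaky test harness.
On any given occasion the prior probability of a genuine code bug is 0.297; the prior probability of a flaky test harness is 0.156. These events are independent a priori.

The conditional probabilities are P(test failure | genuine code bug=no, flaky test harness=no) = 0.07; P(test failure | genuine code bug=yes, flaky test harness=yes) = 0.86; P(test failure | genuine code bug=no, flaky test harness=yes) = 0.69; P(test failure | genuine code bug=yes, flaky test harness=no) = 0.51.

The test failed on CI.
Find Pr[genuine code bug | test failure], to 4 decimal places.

Enumerate the 4 (genuine code bug, flaky test harness) configurations and weight by the priors:
  P(test failure) = 0.07×0.703×0.844 + 0.69×0.703×0.156 + 0.51×0.297×0.844 + 0.86×0.297×0.156
        = 0.041533 + 0.075671 + 0.127841 + 0.039846 = 0.284891
The terms with genuine code bug present sum to 0.167687, so
  P(genuine code bug | test failure) = 0.167687 / 0.284891 ≈ 0.5886

Pr[genuine code bug | test failure] ≈ 0.5886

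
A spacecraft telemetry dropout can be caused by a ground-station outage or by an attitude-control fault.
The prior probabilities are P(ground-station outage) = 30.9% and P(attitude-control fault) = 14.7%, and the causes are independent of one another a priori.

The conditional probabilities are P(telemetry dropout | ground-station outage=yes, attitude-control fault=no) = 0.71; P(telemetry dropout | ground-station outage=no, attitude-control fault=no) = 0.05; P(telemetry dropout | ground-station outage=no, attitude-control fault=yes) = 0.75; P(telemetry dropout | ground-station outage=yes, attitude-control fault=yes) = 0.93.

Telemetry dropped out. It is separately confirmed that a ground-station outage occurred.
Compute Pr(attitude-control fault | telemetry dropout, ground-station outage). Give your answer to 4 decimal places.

Pr(attitude-control fault | telemetry dropout, ground-station outage) ≈ 0.1842

Weight on attitude-control fault=true, given the evidence: 0.93·0.147 = 0.136710
Denominator P(telemetry dropout | ground-station outage): 0.71·0.853 + 0.93·0.147 = 0.742340
Posterior = 0.136710 / 0.742340 ≈ 0.1842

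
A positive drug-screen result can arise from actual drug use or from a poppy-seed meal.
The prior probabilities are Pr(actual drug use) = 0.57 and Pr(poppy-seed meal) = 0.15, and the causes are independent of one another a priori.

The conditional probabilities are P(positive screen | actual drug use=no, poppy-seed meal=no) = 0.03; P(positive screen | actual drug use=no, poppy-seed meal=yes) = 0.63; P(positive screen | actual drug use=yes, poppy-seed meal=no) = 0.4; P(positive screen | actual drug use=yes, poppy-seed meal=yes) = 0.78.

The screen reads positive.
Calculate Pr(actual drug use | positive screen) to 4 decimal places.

Pr(actual drug use | positive screen) ≈ 0.8347

For the numerator, keep only actual drug use=true terms: 0.193800 + 0.066690 = 0.260490
Denominator P(positive screen): 0.03×0.43×0.85 + 0.63×0.43×0.15 + 0.4×0.57×0.85 + 0.78×0.57×0.15 = 0.312090
P(actual drug use | positive screen) = 0.260490/0.312090 ≈ 0.8347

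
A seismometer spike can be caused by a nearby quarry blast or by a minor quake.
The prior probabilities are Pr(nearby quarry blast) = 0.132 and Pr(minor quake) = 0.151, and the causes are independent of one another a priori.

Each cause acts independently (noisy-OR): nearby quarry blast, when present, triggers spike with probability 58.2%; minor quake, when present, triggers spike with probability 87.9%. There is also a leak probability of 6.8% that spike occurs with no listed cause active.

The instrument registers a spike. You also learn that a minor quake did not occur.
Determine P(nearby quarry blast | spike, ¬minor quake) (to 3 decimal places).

P(nearby quarry blast | spike, ¬minor quake) ≈ 0.577

Under noisy-OR, P(spike | causes) = 1 − (1−0.068)·∏(1−qᵢ) over the active causes.
By total probability over both values of nearby quarry blast:
  P(spike | ¬minor quake) = 0.068·0.868 + 0.610424·0.132
        = 0.059024 + 0.080576 = 0.139600
Keeping only the nearby quarry blast-present terms gives 0.080576, so
  P(nearby quarry blast | spike, ¬minor quake) = 0.080576 / 0.139600 ≈ 0.577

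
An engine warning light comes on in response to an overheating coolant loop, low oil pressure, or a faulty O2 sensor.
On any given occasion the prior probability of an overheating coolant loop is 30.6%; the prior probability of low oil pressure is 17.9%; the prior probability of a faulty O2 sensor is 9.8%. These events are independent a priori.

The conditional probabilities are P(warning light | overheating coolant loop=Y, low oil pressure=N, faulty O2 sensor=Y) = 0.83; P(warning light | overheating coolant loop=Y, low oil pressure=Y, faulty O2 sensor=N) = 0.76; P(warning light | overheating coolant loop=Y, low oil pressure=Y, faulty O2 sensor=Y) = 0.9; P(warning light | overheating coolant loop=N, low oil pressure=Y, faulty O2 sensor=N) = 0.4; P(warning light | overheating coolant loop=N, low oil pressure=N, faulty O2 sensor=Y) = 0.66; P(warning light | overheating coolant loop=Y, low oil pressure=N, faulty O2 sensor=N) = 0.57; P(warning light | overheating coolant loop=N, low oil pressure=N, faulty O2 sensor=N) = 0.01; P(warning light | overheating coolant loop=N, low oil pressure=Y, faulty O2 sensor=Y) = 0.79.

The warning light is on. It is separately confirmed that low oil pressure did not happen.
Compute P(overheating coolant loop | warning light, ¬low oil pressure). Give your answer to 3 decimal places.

P(warning light | ¬low oil pressure) = 0.01*0.694*0.902 + 0.66*0.694*0.098 + 0.57*0.306*0.902 + 0.83*0.306*0.098 = 0.006260 + 0.044888 + 0.157327 + 0.024890 = 0.233365
Of this, 0.182217 comes from 0.157327 + 0.024890 (the overheating coolant loop=true cases).
So P(overheating coolant loop | warning light, ¬low oil pressure) = 0.182217/0.233365 ≈ 0.781.

P(overheating coolant loop | warning light, ¬low oil pressure) ≈ 0.781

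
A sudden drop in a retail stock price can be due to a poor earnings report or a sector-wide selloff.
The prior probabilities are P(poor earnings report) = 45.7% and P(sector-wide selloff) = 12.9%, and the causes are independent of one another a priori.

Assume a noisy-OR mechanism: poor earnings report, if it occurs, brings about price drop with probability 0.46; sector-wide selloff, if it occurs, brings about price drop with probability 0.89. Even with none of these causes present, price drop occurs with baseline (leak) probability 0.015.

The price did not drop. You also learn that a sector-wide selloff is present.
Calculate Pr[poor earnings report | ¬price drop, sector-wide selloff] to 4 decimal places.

Under noisy-OR, P(price drop | causes) = 1 − (1−0.015)·∏(1−qᵢ) over the active causes.
Sum P(¬price drop|·) weighted by the priors over both values of poor earnings report:
  P(¬price drop | sector-wide selloff) = 0.10835*0.543 + 0.058509*0.457
        = 0.058834 + 0.026739 = 0.085573
Keeping only the poor earnings report-present terms gives 0.026739, so
  P(poor earnings report | ¬price drop, sector-wide selloff) = 0.026739 / 0.085573 ≈ 0.3125

Pr[poor earnings report | ¬price drop, sector-wide selloff] ≈ 0.3125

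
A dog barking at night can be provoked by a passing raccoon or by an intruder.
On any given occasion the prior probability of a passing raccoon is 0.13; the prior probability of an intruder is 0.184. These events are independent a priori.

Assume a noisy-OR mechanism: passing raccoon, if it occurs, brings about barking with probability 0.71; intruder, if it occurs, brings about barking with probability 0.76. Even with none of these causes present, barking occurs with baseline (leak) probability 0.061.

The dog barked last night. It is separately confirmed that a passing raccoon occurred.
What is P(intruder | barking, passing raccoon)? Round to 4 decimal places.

P(intruder | barking, passing raccoon) ≈ 0.2246

Under noisy-OR, P(barking | causes) = 1 − (1−0.061)·∏(1−qᵢ) over the active causes.
P(barking | passing raccoon) = 0.72769*0.816 + 0.934646*0.184 = 0.593795 + 0.171975 = 0.765770
Of this, 0.171975 comes from 0.934646*0.184 (the intruder=true cases).
So P(intruder | barking, passing raccoon) = 0.171975/0.765770 ≈ 0.2246.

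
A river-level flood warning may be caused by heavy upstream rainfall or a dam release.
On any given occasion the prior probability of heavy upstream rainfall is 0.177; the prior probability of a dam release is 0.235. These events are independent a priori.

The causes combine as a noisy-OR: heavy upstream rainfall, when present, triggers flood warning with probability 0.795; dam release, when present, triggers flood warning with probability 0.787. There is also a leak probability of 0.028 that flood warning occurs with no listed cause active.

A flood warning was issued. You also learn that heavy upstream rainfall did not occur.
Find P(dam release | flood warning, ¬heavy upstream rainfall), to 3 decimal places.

P(dam release | flood warning, ¬heavy upstream rainfall) ≈ 0.897

Under noisy-OR, P(flood warning | causes) = 1 − (1−0.028)·∏(1−qᵢ) over the active causes.
P(flood warning | ¬heavy upstream rainfall) = 0.028×0.765 + 0.792964×0.235 = 0.021420 + 0.186347 = 0.207767
Restricting to configurations with dam release present: 0.792964×0.235 = 0.186347.
P(dam release | flood warning, ¬heavy upstream rainfall) = 0.186347 / 0.207767 ≈ 0.897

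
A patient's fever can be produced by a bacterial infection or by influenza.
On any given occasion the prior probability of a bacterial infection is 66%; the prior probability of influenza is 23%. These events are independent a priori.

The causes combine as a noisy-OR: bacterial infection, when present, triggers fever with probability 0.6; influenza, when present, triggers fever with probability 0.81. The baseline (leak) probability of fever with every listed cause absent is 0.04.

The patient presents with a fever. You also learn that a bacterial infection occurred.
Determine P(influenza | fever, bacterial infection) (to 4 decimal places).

Under noisy-OR, P(fever | causes) = 1 − (1−0.04)·∏(1−qᵢ) over the active causes.
Sum P(fever|·) weighted by the priors over both values of influenza:
  P(fever | bacterial infection) = 0.616*0.77 + 0.92704*0.23
        = 0.474320 + 0.213219 = 0.687539
Configurations with influenza contribute 0.213219, so
  P(influenza | fever, bacterial infection) = 0.213219 / 0.687539 ≈ 0.3101

P(influenza | fever, bacterial infection) ≈ 0.3101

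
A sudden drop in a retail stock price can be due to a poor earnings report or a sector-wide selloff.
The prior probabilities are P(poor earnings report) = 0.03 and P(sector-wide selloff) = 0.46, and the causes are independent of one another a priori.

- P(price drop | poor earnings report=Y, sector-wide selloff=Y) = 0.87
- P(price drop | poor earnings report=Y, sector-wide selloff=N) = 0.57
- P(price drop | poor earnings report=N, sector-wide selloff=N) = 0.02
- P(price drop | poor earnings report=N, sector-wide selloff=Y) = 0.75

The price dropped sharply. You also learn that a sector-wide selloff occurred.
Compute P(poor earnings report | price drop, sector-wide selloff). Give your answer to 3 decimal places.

P(price drop | sector-wide selloff) = 0.75×0.97 + 0.87×0.03 = 0.727500 + 0.026100 = 0.753600
The poor earnings report-present share is 0.87×0.03 = 0.026100.
So P(poor earnings report | price drop, sector-wide selloff) = 0.026100/0.753600 ≈ 0.035.

P(poor earnings report | price drop, sector-wide selloff) ≈ 0.035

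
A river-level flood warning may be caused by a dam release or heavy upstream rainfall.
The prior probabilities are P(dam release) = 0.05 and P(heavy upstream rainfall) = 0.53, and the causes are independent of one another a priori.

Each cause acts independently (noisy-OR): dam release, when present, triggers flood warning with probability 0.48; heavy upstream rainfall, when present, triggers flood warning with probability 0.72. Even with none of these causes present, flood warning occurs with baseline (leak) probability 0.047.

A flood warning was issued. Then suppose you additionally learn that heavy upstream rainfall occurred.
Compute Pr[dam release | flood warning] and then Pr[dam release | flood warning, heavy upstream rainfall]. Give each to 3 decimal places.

Under noisy-OR, P(flood warning | causes) = 1 − (1−0.047)·∏(1−qᵢ) over the active causes.
P(flood warning) = 0.047·0.95·0.47 + 0.73316·0.95·0.53 + 0.50444·0.05·0.47 + 0.861243·0.05·0.53 = 0.020985 + 0.369146 + 0.011854 + 0.022823 = 0.424808
Of this, 0.034677 comes from 0.011854 + 0.022823 (the dam release=true cases).
P(dam release | flood warning) = 0.034677 / 0.424808 ≈ 0.082

Now condition on the additional information:
Numerator (weight on configurations with dam release): 0.861243*0.05 = 0.043062
Denominator P(flood warning | heavy upstream rainfall): 0.73316*0.95 + 0.861243*0.05 = 0.739564
P(dam release | flood warning, heavy upstream rainfall) = 0.043062/0.739564 ≈ 0.058

Pr[dam release | flood warning] ≈ 0.082; Pr[dam release | flood warning, heavy upstream rainfall] ≈ 0.058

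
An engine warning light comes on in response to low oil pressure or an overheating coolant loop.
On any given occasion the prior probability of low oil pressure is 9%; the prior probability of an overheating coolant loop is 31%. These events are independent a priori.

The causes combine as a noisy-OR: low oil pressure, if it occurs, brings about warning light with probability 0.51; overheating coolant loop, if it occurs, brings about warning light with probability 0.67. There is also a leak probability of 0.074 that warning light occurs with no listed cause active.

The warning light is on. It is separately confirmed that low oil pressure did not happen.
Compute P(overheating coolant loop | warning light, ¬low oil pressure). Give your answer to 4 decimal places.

P(overheating coolant loop | warning light, ¬low oil pressure) ≈ 0.8083

Under noisy-OR, P(warning light | causes) = 1 − (1−0.074)·∏(1−qᵢ) over the active causes.
P(warning light | ¬low oil pressure) = 0.074*0.69 + 0.69442*0.31 = 0.051060 + 0.215270 = 0.266330
The overheating coolant loop-present share is 0.69442*0.31 = 0.215270.
Hence the posterior is 0.215270/0.266330 ≈ 0.8083.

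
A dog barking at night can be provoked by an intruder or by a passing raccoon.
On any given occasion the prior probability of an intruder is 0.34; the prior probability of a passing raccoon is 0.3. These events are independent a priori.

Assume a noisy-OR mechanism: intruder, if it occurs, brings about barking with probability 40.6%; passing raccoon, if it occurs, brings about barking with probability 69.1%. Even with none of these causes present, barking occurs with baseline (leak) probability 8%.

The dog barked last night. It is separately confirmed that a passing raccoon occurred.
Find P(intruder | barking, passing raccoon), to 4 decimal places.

Under noisy-OR, P(barking | causes) = 1 − (1−0.08)·∏(1−qᵢ) over the active causes.
P(barking | passing raccoon) = 0.71572×0.66 + 0.831138×0.34 = 0.472375 + 0.282587 = 0.754962
The intruder-present share is 0.831138×0.34 = 0.282587.
So P(intruder | barking, passing raccoon) = 0.282587/0.754962 ≈ 0.3743.

P(intruder | barking, passing raccoon) ≈ 0.3743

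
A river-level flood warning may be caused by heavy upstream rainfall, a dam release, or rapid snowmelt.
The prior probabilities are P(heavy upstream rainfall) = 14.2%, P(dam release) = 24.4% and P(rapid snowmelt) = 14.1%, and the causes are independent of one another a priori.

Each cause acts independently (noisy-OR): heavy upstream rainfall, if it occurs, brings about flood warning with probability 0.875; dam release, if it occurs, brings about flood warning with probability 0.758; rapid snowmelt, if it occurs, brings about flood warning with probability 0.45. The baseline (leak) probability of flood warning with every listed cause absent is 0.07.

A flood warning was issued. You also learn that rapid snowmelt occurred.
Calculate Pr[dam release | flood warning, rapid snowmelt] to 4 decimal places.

Under noisy-OR, P(flood warning | causes) = 1 − (1−0.07)·∏(1−qᵢ) over the active causes.
P(flood warning | rapid snowmelt) = 0.4885*0.858*0.756 + 0.876217*0.858*0.244 + 0.936063*0.142*0.756 + 0.984527*0.142*0.244 = 0.316865 + 0.183438 + 0.100488 + 0.034112 = 0.634903
The dam release-present share is 0.183438 + 0.034112 = 0.217550.
So P(dam release | flood warning, rapid snowmelt) = 0.217550/0.634903 ≈ 0.3427.

Pr[dam release | flood warning, rapid snowmelt] ≈ 0.3427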